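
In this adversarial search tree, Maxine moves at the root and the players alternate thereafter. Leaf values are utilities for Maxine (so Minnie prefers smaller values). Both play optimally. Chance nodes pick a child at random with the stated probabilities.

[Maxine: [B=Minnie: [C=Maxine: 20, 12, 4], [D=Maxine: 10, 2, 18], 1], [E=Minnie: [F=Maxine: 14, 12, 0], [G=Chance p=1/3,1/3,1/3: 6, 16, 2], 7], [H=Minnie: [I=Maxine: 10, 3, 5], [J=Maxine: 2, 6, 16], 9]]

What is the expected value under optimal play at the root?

9

C (Maxine): max(20, 12, 4) = 20
D (Maxine): max(10, 2, 18) = 18
B (Minnie): min(20, 18, 1) = 1
F (Maxine): max(14, 12, 0) = 14
G (Chance): 1/3·6 + 1/3·16 + 1/3·2 = 8
E (Minnie): min(14, 8, 7) = 7
I (Maxine): max(10, 3, 5) = 10
J (Maxine): max(2, 6, 16) = 16
H (Minnie): min(10, 16, 9) = 9
Root (Maxine): max(1, 7, 9) = 9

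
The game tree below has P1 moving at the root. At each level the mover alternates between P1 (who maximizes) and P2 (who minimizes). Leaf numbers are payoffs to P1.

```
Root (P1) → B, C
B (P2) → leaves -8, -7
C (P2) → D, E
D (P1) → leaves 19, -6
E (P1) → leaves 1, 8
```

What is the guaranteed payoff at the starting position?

8

B (P2): min(-8, -7) = -8
D (P1): max(19, -6) = 19
E (P1): max(1, 8) = 8
C (P2): min(19, 8) = 8
Root (P1): max(-8, 8) = 8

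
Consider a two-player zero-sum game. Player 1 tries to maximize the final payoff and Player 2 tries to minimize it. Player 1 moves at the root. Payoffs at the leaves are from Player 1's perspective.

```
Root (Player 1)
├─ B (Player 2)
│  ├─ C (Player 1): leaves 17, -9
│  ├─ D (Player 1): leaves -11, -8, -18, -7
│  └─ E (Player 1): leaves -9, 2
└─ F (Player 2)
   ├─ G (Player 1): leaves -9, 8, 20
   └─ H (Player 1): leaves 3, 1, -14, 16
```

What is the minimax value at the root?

C (Player 1): max(17, -9) = 17
D (Player 1): max(-11, -8, -18, -7) = -7
E (Player 1): max(-9, 2) = 2
B (Player 2): min(17, -7, 2) = -7
G (Player 1): max(-9, 8, 20) = 20
H (Player 1): max(3, 1, -14, 16) = 16
F (Player 2): min(20, 16) = 16
Root (Player 1): max(-7, 16) = 16

16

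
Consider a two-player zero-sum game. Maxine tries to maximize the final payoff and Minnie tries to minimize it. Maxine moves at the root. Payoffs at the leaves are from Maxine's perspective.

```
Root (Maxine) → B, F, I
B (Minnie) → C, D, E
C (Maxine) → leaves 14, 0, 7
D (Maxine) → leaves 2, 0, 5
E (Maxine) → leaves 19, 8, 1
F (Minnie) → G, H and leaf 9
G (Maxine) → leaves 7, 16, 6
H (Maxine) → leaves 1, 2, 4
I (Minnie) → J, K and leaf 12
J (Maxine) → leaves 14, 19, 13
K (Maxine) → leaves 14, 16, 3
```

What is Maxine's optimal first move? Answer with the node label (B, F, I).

C (Maxine): max(14, 0, 7) = 14
D (Maxine): max(2, 0, 5) = 5
E (Maxine): max(19, 8, 1) = 19
B (Minnie): min(14, 5, 19) = 5
G (Maxine): max(7, 16, 6) = 16
H (Maxine): max(1, 2, 4) = 4
F (Minnie): min(16, 4, 9) = 4
J (Maxine): max(14, 19, 13) = 19
K (Maxine): max(14, 16, 3) = 16
I (Minnie): min(19, 16, 12) = 12
Root (Maxine): max(5, 4, 12) = 12
Maxine picks the child with the highest value: I (value 12).

I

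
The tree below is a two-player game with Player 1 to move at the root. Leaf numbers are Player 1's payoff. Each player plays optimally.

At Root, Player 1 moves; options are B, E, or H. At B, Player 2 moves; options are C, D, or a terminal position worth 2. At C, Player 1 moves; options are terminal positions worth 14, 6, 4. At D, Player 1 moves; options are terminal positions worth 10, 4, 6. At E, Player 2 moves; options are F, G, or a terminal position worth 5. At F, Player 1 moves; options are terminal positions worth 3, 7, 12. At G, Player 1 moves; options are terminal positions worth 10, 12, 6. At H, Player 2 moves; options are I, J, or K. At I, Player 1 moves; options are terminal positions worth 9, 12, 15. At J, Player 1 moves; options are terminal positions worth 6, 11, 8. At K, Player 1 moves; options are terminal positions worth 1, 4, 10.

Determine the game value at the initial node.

C (Player 1): max(14, 6, 4) = 14
D (Player 1): max(10, 4, 6) = 10
B (Player 2): min(14, 10, 2) = 2
F (Player 1): max(3, 7, 12) = 12
G (Player 1): max(10, 12, 6) = 12
E (Player 2): min(12, 12, 5) = 5
I (Player 1): max(9, 12, 15) = 15
J (Player 1): max(6, 11, 8) = 11
K (Player 1): max(1, 4, 10) = 10
H (Player 2): min(15, 11, 10) = 10
Root (Player 1): max(2, 5, 10) = 10

10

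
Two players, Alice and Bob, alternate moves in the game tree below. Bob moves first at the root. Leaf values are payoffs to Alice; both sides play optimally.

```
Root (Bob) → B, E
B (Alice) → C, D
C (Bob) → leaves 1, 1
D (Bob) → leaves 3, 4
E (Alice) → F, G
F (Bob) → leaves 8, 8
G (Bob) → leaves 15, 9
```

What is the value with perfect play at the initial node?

C (Bob): min(1, 1) = 1
D (Bob): min(3, 4) = 3
B (Alice): max(1, 3) = 3
F (Bob): min(8, 8) = 8
G (Bob): min(15, 9) = 9
E (Alice): max(8, 9) = 9
Root (Bob): min(3, 9) = 3

3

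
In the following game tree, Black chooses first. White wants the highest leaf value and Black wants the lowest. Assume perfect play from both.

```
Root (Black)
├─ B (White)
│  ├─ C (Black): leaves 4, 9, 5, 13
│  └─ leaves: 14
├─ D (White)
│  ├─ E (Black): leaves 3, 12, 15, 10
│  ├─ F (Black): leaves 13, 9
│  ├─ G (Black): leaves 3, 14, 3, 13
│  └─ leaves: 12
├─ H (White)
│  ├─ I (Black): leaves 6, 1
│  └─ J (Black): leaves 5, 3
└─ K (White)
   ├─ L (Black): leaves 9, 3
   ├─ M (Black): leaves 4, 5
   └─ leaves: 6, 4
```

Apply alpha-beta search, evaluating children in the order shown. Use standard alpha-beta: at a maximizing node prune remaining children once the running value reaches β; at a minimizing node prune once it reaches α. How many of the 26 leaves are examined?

19

C [α=-∞,β=+∞]: v=4
B [α=-∞,β=+∞]: v=14
E [α=-∞,β=14]: v=3
F [α=3,β=14]: v=9
G [α=9,β=14]: v=3 after child 1 ≤ α → α-cutoff, skip 3
D [α=-∞,β=14]: v=12
I [α=-∞,β=12]: v=1
J [α=1,β=12]: v=3
H [α=-∞,β=12]: v=3
L [α=-∞,β=3]: v=3
K [α=-∞,β=3]: v=3 after child 1 ≥ β → β-cutoff, skip 3
Root [α=-∞,β=+∞]: v=3
Leaves evaluated: 19 of 26.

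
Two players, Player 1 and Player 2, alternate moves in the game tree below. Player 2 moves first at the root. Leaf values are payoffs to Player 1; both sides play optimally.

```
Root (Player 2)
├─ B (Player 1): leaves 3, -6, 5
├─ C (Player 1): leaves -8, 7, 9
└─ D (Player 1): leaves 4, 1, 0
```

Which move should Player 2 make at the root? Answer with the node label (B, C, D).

D

B (Player 1): max(3, -6, 5) = 5
C (Player 1): max(-8, 7, 9) = 9
D (Player 1): max(4, 1, 0) = 4
Root (Player 2): min(5, 9, 4) = 4
Player 2 picks the child with the lowest value: D (value 4).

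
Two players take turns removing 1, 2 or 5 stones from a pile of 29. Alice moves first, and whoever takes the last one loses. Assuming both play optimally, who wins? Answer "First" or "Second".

W/L table (W = player to move can force a win):
i:   0  1  2  3  4  5  6  7  8  9 10 11 12 13 14 15 16 17 18 19 20 21 22 23 24 25 26 27 28 29
     W  L  W  W  L  W  W  L  W  W  L  W  W  L  W  W  L  W  W  L  W  W  L  W  W  L  W  W  L  W
Position 29 is W, so the first player wins.

First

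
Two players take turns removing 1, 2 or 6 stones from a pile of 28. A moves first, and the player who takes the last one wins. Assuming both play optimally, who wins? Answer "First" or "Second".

Second

Mark each pile size as W (mover wins) or L (mover loses):
i:   0  1  2  3  4  5  6  7  8  9 10 11 12 13 14 15 16 17 18 19 20 21 22 23 24 25 26 27 28
     L  W  W  L  W  W  W  L  W  W  L  W  W  W  L  W  W  L  W  W  W  L  W  W  L  W  W  W  L
Position 28 is L, so the second player wins.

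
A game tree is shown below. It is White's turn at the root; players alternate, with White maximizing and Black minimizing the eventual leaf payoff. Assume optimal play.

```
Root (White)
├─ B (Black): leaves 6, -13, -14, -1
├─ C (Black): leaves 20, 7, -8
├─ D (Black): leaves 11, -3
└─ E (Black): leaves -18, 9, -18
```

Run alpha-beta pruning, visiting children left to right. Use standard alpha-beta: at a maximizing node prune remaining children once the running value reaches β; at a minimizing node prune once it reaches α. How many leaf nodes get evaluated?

10

B [α=-∞,β=+∞]: v=-14
C [α=-14,β=+∞]: v=-8
D [α=-8,β=+∞]: v=-3
E [α=-3,β=+∞]: v=-18 after child 1 ≤ α → α-cutoff, skip 2
Root [α=-∞,β=+∞]: v=-3
Leaves evaluated: 10 of 12.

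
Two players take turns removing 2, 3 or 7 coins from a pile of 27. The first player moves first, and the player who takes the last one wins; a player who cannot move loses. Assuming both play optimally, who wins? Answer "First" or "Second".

i:   0  1  2  3  4  5  6  7  8  9 10 11 12 13 14 15 16 17 18 19 20 21 22 23 24 25 26 27
     L  L  W  W  W  L  L  W  W  W  L  L  W  W  W  L  L  W  W  W  L  L  W  W  W  L  L  W
Position 27 is W, so the first player wins.

First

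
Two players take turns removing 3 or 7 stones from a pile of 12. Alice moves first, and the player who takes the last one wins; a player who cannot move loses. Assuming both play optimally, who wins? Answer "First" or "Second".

Compute winning (W) and losing (L) positions by backward induction:
i:   0  1  2  3  4  5  6  7  8  9 10 11 12
     L  L  L  W  W  W  L  W  W  W  L  L  L
Position 12 is L, so the second player wins.

Second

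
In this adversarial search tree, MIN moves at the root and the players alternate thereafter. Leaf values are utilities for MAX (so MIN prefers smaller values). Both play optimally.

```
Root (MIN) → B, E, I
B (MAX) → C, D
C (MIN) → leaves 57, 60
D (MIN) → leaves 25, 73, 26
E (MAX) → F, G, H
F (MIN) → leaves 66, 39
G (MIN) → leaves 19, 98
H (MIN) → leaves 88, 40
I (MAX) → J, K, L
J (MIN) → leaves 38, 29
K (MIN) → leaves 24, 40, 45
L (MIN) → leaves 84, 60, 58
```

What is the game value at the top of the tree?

C (MIN): min(57, 60) = 57
D (MIN): min(25, 73, 26) = 25
B (MAX): max(57, 25) = 57
F (MIN): min(66, 39) = 39
G (MIN): min(19, 98) = 19
H (MIN): min(88, 40) = 40
E (MAX): max(39, 19, 40) = 40
J (MIN): min(38, 29) = 29
K (MIN): min(24, 40, 45) = 24
L (MIN): min(84, 60, 58) = 58
I (MAX): max(29, 24, 58) = 58
Root (MIN): min(57, 40, 58) = 40

40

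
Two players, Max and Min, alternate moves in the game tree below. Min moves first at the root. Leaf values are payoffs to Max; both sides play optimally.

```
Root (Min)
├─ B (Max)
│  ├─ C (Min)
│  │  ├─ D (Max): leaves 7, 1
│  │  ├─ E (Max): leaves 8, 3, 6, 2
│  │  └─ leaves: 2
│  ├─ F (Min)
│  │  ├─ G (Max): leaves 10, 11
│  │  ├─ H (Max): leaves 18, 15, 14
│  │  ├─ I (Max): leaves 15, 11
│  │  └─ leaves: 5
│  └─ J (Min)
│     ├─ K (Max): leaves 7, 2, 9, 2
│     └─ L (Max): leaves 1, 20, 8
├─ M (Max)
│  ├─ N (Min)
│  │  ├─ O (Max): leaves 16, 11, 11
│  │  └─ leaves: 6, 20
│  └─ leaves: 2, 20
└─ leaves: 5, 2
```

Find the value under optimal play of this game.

2

D (Max): max(7, 1) = 7
E (Max): max(8, 3, 6, 2) = 8
C (Min): min(7, 8, 2) = 2
G (Max): max(10, 11) = 11
H (Max): max(18, 15, 14) = 18
I (Max): max(15, 11) = 15
F (Min): min(11, 18, 15, 5) = 5
K (Max): max(7, 2, 9, 2) = 9
L (Max): max(1, 20, 8) = 20
J (Min): min(9, 20) = 9
B (Max): max(2, 5, 9) = 9
O (Max): max(16, 11, 11) = 16
N (Min): min(16, 6, 20) = 6
M (Max): max(6, 2, 20) = 20
Root (Min): min(9, 20, 5, 2) = 2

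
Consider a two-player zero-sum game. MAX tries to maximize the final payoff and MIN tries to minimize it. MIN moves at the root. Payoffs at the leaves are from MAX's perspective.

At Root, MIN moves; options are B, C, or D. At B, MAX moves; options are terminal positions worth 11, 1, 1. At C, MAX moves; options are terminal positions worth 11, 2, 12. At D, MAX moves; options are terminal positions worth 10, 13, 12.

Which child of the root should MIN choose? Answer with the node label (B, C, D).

B

B (MAX): max(11, 1, 1) = 11
C (MAX): max(11, 2, 12) = 12
D (MAX): max(10, 13, 12) = 13
Root (MIN): min(11, 12, 13) = 11
MIN picks the child with the lowest value: B (value 11).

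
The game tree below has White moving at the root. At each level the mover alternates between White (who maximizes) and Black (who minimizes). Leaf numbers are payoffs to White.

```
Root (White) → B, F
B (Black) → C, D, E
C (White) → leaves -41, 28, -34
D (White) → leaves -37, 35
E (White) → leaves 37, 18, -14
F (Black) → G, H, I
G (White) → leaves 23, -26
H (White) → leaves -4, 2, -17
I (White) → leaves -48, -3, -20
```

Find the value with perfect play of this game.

28

C (White): max(-41, 28, -34) = 28
D (White): max(-37, 35) = 35
E (White): max(37, 18, -14) = 37
B (Black): min(28, 35, 37) = 28
G (White): max(23, -26) = 23
H (White): max(-4, 2, -17) = 2
I (White): max(-48, -3, -20) = -3
F (Black): min(23, 2, -3) = -3
Root (White): max(28, -3) = 28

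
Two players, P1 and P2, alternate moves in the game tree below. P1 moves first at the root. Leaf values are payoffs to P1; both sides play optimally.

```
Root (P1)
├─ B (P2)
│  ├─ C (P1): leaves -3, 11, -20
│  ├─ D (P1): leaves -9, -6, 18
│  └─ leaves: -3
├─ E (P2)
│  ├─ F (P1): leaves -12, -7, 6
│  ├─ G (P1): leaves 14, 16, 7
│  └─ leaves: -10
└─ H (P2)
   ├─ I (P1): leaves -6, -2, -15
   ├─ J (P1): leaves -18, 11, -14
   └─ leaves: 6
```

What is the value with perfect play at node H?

-2

I: max(-6, -2, -15) = -2
J: max(-18, 11, -14) = 11
H: min(-2, 11, 6) = -2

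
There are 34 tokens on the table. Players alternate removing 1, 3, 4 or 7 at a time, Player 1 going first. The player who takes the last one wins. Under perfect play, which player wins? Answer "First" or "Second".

Mark each pile size as W (mover wins) or L (mover loses):
i:   0  1  2  3  4  5  6  7  8  9 10 11 12 13 14 15 16 17 18 19 20 21 22 23 24 25 26 27 28 29 30 31 32 33 34
     L  W  L  W  W  W  W  W  L  W  L  W  W  W  W  W  L  W  L  W  W  W  W  W  L  W  L  W  W  W  W  W  L  W  L
Position 34 is L, so the second player wins.

Second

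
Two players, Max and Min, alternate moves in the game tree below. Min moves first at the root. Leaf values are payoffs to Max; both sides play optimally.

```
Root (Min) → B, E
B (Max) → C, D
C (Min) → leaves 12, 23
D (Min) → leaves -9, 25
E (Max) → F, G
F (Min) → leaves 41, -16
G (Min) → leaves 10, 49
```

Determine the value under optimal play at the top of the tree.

10

C (Min): min(12, 23) = 12
D (Min): min(-9, 25) = -9
B (Max): max(12, -9) = 12
F (Min): min(41, -16) = -16
G (Min): min(10, 49) = 10
E (Max): max(-16, 10) = 10
Root (Min): min(12, 10) = 10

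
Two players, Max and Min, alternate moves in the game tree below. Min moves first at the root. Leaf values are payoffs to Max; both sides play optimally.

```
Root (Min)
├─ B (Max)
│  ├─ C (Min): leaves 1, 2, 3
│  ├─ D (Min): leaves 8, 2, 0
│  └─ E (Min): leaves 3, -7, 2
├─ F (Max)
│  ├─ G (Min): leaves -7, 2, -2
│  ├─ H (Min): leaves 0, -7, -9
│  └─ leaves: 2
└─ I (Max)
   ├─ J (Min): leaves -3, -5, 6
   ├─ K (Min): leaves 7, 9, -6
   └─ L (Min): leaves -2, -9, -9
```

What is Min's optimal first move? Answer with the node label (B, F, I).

C (Min): min(1, 2, 3) = 1
D (Min): min(8, 2, 0) = 0
E (Min): min(3, -7, 2) = -7
B (Max): max(1, 0, -7) = 1
G (Min): min(-7, 2, -2) = -7
H (Min): min(0, -7, -9) = -9
F (Max): max(-7, -9, 2) = 2
J (Min): min(-3, -5, 6) = -5
K (Min): min(7, 9, -6) = -6
L (Min): min(-2, -9, -9) = -9
I (Max): max(-5, -6, -9) = -5
Root (Min): min(1, 2, -5) = -5
Min picks the child with the lowest value: I (value -5).

I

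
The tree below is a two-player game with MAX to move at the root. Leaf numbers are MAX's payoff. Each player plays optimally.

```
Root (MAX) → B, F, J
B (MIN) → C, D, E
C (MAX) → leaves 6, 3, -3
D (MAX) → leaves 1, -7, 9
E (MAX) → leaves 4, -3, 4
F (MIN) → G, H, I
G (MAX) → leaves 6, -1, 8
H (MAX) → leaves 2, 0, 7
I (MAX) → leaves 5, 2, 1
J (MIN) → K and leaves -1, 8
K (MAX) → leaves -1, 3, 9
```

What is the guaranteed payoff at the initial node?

5

C (MAX): max(6, 3, -3) = 6
D (MAX): max(1, -7, 9) = 9
E (MAX): max(4, -3, 4) = 4
B (MIN): min(6, 9, 4) = 4
G (MAX): max(6, -1, 8) = 8
H (MAX): max(2, 0, 7) = 7
I (MAX): max(5, 2, 1) = 5
F (MIN): min(8, 7, 5) = 5
K (MAX): max(-1, 3, 9) = 9
J (MIN): min(9, -1, 8) = -1
Root (MAX): max(4, 5, -1) = 5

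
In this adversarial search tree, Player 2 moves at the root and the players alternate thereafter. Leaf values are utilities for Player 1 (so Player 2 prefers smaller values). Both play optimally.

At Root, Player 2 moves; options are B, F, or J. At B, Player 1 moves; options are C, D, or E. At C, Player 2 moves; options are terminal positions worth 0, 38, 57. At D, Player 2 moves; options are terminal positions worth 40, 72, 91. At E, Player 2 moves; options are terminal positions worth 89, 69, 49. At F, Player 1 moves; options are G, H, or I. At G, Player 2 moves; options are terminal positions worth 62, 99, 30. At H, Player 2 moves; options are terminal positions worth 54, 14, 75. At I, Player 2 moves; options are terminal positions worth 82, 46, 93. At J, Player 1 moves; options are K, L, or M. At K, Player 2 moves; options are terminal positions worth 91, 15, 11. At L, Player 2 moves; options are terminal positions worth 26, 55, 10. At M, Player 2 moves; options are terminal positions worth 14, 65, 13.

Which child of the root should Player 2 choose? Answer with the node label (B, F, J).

C (Player 2): min(0, 38, 57) = 0
D (Player 2): min(40, 72, 91) = 40
E (Player 2): min(89, 69, 49) = 49
B (Player 1): max(0, 40, 49) = 49
G (Player 2): min(62, 99, 30) = 30
H (Player 2): min(54, 14, 75) = 14
I (Player 2): min(82, 46, 93) = 46
F (Player 1): max(30, 14, 46) = 46
K (Player 2): min(91, 15, 11) = 11
L (Player 2): min(26, 55, 10) = 10
M (Player 2): min(14, 65, 13) = 13
J (Player 1): max(11, 10, 13) = 13
Root (Player 2): min(49, 46, 13) = 13
Player 2 picks the child with the lowest value: J (value 13).

J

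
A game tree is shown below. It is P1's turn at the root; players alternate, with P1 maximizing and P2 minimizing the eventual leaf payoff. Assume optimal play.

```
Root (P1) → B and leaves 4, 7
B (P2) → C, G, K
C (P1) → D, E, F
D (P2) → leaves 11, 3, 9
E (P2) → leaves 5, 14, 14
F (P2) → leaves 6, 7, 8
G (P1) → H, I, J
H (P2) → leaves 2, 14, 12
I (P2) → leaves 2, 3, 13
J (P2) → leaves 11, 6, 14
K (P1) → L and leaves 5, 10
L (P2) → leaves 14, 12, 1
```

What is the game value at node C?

6

D: min(11, 3, 9) = 3
E: min(5, 14, 14) = 5
F: min(6, 7, 8) = 6
C: max(3, 5, 6) = 6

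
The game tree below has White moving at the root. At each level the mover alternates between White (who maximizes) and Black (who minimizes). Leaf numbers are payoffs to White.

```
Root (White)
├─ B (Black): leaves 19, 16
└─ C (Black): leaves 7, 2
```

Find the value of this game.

B (Black): min(19, 16) = 16
C (Black): min(7, 2) = 2
Root (White): max(16, 2) = 16

16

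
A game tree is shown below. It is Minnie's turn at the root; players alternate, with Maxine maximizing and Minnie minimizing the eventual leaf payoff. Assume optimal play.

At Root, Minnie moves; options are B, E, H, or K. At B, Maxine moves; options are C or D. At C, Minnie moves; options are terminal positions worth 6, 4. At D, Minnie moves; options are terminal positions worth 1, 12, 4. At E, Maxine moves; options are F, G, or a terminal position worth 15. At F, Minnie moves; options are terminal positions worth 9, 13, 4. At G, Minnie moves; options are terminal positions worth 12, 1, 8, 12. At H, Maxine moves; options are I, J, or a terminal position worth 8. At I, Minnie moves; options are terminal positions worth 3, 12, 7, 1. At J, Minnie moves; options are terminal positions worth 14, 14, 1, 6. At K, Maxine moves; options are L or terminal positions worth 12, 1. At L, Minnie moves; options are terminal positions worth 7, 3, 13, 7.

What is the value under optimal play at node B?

C: min(6, 4) = 4
D: min(1, 12, 4) = 1
B: max(4, 1) = 4

4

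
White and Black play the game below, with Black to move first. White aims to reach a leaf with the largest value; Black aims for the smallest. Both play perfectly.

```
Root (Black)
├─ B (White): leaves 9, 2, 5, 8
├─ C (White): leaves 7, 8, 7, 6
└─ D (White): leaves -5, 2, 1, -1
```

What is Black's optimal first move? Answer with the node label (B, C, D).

D

B (White): max(9, 2, 5, 8) = 9
C (White): max(7, 8, 7, 6) = 8
D (White): max(-5, 2, 1, -1) = 2
Root (Black): min(9, 8, 2) = 2
Black picks the child with the lowest value: D (value 2).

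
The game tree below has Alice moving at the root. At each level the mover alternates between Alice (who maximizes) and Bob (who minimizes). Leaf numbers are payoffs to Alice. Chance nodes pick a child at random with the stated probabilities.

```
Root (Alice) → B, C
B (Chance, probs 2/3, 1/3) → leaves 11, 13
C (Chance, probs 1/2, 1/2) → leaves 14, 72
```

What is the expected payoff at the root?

43

B (Chance): 2/3·11 + 1/3·13 = 11.67
C (Chance): 1/2·14 + 1/2·72 = 43
Root (Alice): max(11.67, 43) = 43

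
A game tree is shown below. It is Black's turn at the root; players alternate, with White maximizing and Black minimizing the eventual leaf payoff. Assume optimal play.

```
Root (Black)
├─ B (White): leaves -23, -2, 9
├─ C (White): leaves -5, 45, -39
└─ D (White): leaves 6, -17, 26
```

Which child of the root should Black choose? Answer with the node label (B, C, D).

B (White): max(-23, -2, 9) = 9
C (White): max(-5, 45, -39) = 45
D (White): max(6, -17, 26) = 26
Root (Black): min(9, 45, 26) = 9
Black picks the child with the lowest value: B (value 9).

B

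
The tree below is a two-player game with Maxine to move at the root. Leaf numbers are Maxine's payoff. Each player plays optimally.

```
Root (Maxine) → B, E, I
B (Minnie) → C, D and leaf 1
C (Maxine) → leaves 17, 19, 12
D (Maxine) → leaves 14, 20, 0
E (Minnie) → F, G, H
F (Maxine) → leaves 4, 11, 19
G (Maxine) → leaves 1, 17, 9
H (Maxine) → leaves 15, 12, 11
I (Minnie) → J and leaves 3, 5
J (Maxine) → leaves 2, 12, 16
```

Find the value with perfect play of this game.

C (Maxine): max(17, 19, 12) = 19
D (Maxine): max(14, 20, 0) = 20
B (Minnie): min(19, 20, 1) = 1
F (Maxine): max(4, 11, 19) = 19
G (Maxine): max(1, 17, 9) = 17
H (Maxine): max(15, 12, 11) = 15
E (Minnie): min(19, 17, 15) = 15
J (Maxine): max(2, 12, 16) = 16
I (Minnie): min(16, 3, 5) = 3
Root (Maxine): max(1, 15, 3) = 15

15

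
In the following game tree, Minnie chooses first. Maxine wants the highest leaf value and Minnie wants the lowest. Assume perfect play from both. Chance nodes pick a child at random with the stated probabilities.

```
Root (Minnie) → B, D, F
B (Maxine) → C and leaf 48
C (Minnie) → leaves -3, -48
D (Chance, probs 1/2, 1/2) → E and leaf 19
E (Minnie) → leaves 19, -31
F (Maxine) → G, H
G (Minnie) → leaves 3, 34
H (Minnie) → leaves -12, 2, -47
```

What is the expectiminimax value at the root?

C (Minnie): min(-3, -48) = -48
B (Maxine): max(-48, 48) = 48
E (Minnie): min(19, -31) = -31
D (Chance): 1/2·-31 + 1/2·19 = -6
G (Minnie): min(3, 34) = 3
H (Minnie): min(-12, 2, -47) = -47
F (Maxine): max(3, -47) = 3
Root (Minnie): min(48, -6, 3) = -6

-6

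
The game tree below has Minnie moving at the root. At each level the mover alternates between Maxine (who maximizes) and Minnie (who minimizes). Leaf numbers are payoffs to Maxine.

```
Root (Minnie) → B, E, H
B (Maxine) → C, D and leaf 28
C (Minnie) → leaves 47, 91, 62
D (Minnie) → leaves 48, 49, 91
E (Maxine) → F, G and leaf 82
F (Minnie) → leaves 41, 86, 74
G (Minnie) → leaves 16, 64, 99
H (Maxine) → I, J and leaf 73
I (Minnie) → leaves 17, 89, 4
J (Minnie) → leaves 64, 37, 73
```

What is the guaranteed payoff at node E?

82

F: min(41, 86, 74) = 41
G: min(16, 64, 99) = 16
E: max(41, 16, 82) = 82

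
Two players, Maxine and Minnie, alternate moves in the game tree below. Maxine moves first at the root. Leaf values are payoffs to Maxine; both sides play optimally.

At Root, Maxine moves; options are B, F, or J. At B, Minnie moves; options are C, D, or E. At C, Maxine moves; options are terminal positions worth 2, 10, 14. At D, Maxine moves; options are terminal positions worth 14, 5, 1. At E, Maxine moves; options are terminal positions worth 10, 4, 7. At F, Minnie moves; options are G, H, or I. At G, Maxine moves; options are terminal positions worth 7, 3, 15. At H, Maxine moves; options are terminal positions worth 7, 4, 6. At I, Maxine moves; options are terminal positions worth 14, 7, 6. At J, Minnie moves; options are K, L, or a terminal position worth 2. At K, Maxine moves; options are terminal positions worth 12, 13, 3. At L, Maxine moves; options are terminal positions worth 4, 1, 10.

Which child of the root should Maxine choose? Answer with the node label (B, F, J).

C (Maxine): max(2, 10, 14) = 14
D (Maxine): max(14, 5, 1) = 14
E (Maxine): max(10, 4, 7) = 10
B (Minnie): min(14, 14, 10) = 10
G (Maxine): max(7, 3, 15) = 15
H (Maxine): max(7, 4, 6) = 7
I (Maxine): max(14, 7, 6) = 14
F (Minnie): min(15, 7, 14) = 7
K (Maxine): max(12, 13, 3) = 13
L (Maxine): max(4, 1, 10) = 10
J (Minnie): min(13, 10, 2) = 2
Root (Maxine): max(10, 7, 2) = 10
Maxine picks the child with the highest value: B (value 10).

B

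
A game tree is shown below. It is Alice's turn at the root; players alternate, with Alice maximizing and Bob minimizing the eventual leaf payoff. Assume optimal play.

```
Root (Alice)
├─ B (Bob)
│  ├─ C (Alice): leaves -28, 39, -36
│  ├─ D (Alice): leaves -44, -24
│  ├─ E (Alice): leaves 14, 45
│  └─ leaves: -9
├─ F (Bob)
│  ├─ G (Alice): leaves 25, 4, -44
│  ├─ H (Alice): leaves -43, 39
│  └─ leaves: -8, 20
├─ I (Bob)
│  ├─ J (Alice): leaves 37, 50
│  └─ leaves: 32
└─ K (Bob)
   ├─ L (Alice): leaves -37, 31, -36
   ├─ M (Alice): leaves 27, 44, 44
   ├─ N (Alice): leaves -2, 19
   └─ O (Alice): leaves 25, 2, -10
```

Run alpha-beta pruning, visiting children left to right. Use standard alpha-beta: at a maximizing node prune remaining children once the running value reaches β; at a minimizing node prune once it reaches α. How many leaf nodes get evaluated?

C [α=-∞,β=+∞]: v=39
D [α=-∞,β=39]: v=-24
E [α=-∞,β=-24]: v=14 after child 1 ≥ β → β-cutoff, skip 1
B [α=-∞,β=+∞]: v=-24
G [α=-24,β=+∞]: v=25
H [α=-24,β=25]: v=39
F [α=-24,β=+∞]: v=-8
J [α=-8,β=+∞]: v=50
I [α=-8,β=+∞]: v=32
L [α=32,β=+∞]: v=31
K [α=32,β=+∞]: v=31 after child 1 ≤ α → α-cutoff, skip 3
Root [α=-∞,β=+∞]: v=32
Leaves evaluated: 20 of 29.

20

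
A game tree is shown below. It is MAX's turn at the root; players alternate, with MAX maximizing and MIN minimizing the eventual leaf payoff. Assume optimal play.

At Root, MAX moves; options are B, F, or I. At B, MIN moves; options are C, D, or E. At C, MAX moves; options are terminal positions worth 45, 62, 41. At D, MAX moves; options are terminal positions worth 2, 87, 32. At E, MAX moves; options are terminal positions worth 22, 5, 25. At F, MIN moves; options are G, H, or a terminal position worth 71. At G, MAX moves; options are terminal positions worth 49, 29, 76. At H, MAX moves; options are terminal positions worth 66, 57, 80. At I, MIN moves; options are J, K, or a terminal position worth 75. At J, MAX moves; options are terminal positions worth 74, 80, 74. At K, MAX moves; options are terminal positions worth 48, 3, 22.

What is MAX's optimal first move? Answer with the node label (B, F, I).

F

C (MAX): max(45, 62, 41) = 62
D (MAX): max(2, 87, 32) = 87
E (MAX): max(22, 5, 25) = 25
B (MIN): min(62, 87, 25) = 25
G (MAX): max(49, 29, 76) = 76
H (MAX): max(66, 57, 80) = 80
F (MIN): min(76, 80, 71) = 71
J (MAX): max(74, 80, 74) = 80
K (MAX): max(48, 3, 22) = 48
I (MIN): min(80, 48, 75) = 48
Root (MAX): max(25, 71, 48) = 71
MAX picks the child with the highest value: F (value 71).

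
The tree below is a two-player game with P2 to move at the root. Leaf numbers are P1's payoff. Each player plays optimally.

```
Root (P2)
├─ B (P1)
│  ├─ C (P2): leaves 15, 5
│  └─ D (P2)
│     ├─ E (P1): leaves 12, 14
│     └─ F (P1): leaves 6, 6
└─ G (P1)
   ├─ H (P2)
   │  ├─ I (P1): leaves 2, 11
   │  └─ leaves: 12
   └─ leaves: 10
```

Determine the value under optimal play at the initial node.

6

C (P2): min(15, 5) = 5
E (P1): max(12, 14) = 14
F (P1): max(6, 6) = 6
D (P2): min(14, 6) = 6
B (P1): max(5, 6) = 6
I (P1): max(2, 11) = 11
H (P2): min(11, 12) = 11
G (P1): max(11, 10) = 11
Root (P2): min(6, 11) = 6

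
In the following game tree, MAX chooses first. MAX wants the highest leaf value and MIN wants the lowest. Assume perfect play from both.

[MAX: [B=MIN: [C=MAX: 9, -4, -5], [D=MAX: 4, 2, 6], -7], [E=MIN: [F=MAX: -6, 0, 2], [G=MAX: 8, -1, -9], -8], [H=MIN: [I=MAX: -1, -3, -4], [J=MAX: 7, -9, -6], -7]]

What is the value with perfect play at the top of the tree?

-7

C (MAX): max(9, -4, -5) = 9
D (MAX): max(4, 2, 6) = 6
B (MIN): min(9, 6, -7) = -7
F (MAX): max(-6, 0, 2) = 2
G (MAX): max(8, -1, -9) = 8
E (MIN): min(2, 8, -8) = -8
I (MAX): max(-1, -3, -4) = -1
J (MAX): max(7, -9, -6) = 7
H (MIN): min(-1, 7, -7) = -7
Root (MAX): max(-7, -8, -7) = -7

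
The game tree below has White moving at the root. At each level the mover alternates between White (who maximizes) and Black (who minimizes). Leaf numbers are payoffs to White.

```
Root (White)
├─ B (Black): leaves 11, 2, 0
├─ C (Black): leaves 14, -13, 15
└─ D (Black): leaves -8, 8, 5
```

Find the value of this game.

0

B (Black): min(11, 2, 0) = 0
C (Black): min(14, -13, 15) = -13
D (Black): min(-8, 8, 5) = -8
Root (White): max(0, -13, -8) = 0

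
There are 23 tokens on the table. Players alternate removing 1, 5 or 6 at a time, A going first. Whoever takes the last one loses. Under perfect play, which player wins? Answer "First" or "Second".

Second

W/L table (W = player to move can force a win):
i:   0  1  2  3  4  5  6  7  8  9 10 11 12 13 14 15 16 17 18 19 20 21 22 23
     W  L  W  L  W  L  W  W  W  W  W  W  L  W  L  W  L  W  W  W  W  W  W  L
Position 23 is L, so the second player wins.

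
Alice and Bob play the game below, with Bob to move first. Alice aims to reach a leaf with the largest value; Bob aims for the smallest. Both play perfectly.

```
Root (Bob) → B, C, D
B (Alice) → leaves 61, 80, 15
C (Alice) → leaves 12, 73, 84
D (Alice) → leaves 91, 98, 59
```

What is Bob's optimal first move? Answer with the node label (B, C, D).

B (Alice): max(61, 80, 15) = 80
C (Alice): max(12, 73, 84) = 84
D (Alice): max(91, 98, 59) = 98
Root (Bob): min(80, 84, 98) = 80
Bob picks the child with the lowest value: B (value 80).

B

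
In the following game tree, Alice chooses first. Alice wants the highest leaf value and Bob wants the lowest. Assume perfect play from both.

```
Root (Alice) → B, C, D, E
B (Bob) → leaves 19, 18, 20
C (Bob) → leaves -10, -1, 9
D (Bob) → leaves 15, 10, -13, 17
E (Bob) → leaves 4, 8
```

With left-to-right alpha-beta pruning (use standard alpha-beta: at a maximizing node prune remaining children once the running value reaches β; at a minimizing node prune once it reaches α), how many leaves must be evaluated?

B [α=-∞,β=+∞]: v=18
C [α=18,β=+∞]: v=-10 after child 1 ≤ α → α-cutoff, skip 2
D [α=18,β=+∞]: v=15 after child 1 ≤ α → α-cutoff, skip 3
E [α=18,β=+∞]: v=4 after child 1 ≤ α → α-cutoff, skip 1
Root [α=-∞,β=+∞]: v=18
Leaves evaluated: 6 of 12.

6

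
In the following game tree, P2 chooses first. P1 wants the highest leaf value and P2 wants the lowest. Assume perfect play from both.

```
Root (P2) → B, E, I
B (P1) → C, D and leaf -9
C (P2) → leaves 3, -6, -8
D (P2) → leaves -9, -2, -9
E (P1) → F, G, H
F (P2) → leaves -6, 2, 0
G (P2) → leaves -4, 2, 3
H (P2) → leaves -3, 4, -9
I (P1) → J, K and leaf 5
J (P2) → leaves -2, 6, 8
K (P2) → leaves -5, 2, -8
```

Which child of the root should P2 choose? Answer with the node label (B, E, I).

B

C (P2): min(3, -6, -8) = -8
D (P2): min(-9, -2, -9) = -9
B (P1): max(-8, -9, -9) = -8
F (P2): min(-6, 2, 0) = -6
G (P2): min(-4, 2, 3) = -4
H (P2): min(-3, 4, -9) = -9
E (P1): max(-6, -4, -9) = -4
J (P2): min(-2, 6, 8) = -2
K (P2): min(-5, 2, -8) = -8
I (P1): max(-2, -8, 5) = 5
Root (P2): min(-8, -4, 5) = -8
P2 picks the child with the lowest value: B (value -8).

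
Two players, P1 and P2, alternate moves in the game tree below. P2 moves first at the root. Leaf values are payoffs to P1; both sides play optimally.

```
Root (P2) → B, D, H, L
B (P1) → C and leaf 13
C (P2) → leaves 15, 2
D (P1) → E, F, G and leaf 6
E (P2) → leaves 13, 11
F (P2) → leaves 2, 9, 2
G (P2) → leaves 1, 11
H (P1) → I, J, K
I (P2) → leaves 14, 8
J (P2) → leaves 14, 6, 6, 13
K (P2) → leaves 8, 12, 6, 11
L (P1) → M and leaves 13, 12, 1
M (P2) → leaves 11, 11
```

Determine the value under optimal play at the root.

8

C (P2): min(15, 2) = 2
B (P1): max(2, 13) = 13
E (P2): min(13, 11) = 11
F (P2): min(2, 9, 2) = 2
G (P2): min(1, 11) = 1
D (P1): max(11, 2, 1, 6) = 11
I (P2): min(14, 8) = 8
J (P2): min(14, 6, 6, 13) = 6
K (P2): min(8, 12, 6, 11) = 6
H (P1): max(8, 6, 6) = 8
M (P2): min(11, 11) = 11
L (P1): max(11, 13, 12, 1) = 13
Root (P2): min(13, 11, 8, 13) = 8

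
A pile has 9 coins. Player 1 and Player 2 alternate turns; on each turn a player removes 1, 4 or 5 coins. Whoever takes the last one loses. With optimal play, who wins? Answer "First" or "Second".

Second

Positions where the player to move wins (W) vs loses (L):
i:   0  1  2  3  4  5  6  7  8  9
     W  L  W  L  W  W  W  W  W  L
Position 9 is L, so the second player wins.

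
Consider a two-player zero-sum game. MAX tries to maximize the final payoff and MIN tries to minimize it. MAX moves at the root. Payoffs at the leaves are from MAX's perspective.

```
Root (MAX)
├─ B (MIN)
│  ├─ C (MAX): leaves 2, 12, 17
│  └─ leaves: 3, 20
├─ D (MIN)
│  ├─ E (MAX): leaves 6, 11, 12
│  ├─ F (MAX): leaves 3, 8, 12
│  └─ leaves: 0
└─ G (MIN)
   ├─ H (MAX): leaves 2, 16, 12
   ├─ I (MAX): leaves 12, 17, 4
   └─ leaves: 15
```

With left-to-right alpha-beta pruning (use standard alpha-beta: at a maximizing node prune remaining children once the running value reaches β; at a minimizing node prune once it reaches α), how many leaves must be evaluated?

18

C [α=-∞,β=+∞]: v=17
B [α=-∞,β=+∞]: v=3
E [α=3,β=+∞]: v=12
F [α=3,β=12]: v=12
D [α=3,β=+∞]: v=0
H [α=3,β=+∞]: v=16
I [α=3,β=16]: v=17 after child 2 ≥ β → β-cutoff, skip 1
G [α=3,β=+∞]: v=15
Root [α=-∞,β=+∞]: v=15
Leaves evaluated: 18 of 19.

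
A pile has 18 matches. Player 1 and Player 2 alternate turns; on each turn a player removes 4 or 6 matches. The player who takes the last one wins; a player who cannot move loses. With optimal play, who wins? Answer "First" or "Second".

Mark each pile size as W (mover wins) or L (mover loses):
i:   0  1  2  3  4  5  6  7  8  9 10 11 12 13 14 15 16 17 18
     L  L  L  L  W  W  W  W  W  W  L  L  L  L  W  W  W  W  W
Position 18 is W, so the first player wins.

First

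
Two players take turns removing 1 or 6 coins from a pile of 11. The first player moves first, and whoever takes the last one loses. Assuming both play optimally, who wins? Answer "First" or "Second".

First

Compute winning (W) and losing (L) positions by backward induction:
i:   0  1  2  3  4  5  6  7  8  9 10 11
     W  L  W  L  W  L  W  W  L  W  L  W
Position 11 is W, so the first player wins.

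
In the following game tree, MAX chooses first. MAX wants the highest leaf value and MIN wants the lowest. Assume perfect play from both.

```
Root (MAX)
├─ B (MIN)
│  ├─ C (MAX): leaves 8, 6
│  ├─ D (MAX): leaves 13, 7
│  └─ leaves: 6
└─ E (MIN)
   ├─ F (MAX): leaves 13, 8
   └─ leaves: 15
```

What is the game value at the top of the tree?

13

C (MAX): max(8, 6) = 8
D (MAX): max(13, 7) = 13
B (MIN): min(8, 13, 6) = 6
F (MAX): max(13, 8) = 13
E (MIN): min(13, 15) = 13
Root (MAX): max(6, 13) = 13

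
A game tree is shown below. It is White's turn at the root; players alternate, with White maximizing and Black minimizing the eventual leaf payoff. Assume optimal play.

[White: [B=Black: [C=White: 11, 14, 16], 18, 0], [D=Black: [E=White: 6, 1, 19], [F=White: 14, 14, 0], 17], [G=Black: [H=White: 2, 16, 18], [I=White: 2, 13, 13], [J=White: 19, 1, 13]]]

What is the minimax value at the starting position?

C (White): max(11, 14, 16) = 16
B (Black): min(16, 18, 0) = 0
E (White): max(6, 1, 19) = 19
F (White): max(14, 14, 0) = 14
D (Black): min(19, 14, 17) = 14
H (White): max(2, 16, 18) = 18
I (White): max(2, 13, 13) = 13
J (White): max(19, 1, 13) = 19
G (Black): min(18, 13, 19) = 13
Root (White): max(0, 14, 13) = 14

14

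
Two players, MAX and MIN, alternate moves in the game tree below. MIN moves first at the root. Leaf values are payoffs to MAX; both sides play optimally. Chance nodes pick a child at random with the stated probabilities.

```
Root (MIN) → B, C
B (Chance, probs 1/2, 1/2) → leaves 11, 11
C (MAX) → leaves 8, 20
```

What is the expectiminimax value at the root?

B (Chance): 1/2·11 + 1/2·11 = 11
C (MAX): max(8, 20) = 20
Root (MIN): min(11, 20) = 11

11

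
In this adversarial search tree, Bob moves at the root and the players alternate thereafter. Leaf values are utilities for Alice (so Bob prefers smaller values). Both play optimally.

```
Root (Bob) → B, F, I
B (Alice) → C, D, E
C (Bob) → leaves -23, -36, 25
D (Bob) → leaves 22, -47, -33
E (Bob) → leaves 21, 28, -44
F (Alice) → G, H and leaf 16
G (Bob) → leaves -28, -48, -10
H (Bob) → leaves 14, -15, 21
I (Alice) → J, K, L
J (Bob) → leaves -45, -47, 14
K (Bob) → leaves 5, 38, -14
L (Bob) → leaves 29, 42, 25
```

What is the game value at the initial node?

-36

C (Bob): min(-23, -36, 25) = -36
D (Bob): min(22, -47, -33) = -47
E (Bob): min(21, 28, -44) = -44
B (Alice): max(-36, -47, -44) = -36
G (Bob): min(-28, -48, -10) = -48
H (Bob): min(14, -15, 21) = -15
F (Alice): max(-48, -15, 16) = 16
J (Bob): min(-45, -47, 14) = -47
K (Bob): min(5, 38, -14) = -14
L (Bob): min(29, 42, 25) = 25
I (Alice): max(-47, -14, 25) = 25
Root (Bob): min(-36, 16, 25) = -36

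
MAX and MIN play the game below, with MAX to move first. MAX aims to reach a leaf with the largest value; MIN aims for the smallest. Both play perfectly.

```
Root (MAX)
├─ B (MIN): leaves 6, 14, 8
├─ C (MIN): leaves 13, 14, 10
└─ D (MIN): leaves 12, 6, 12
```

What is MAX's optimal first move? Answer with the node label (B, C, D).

B (MIN): min(6, 14, 8) = 6
C (MIN): min(13, 14, 10) = 10
D (MIN): min(12, 6, 12) = 6
Root (MAX): max(6, 10, 6) = 10
MAX picks the child with the highest value: C (value 10).

C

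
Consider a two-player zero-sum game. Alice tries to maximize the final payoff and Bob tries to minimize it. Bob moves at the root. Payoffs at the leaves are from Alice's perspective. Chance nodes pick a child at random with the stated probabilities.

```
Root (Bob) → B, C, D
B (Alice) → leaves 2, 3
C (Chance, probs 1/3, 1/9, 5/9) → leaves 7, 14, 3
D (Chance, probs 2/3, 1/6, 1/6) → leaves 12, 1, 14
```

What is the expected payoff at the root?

B (Alice): max(2, 3) = 3
C (Chance): 1/3·7 + 1/9·14 + 5/9·3 = 5.56
D (Chance): 2/3·12 + 1/6·1 + 1/6·14 = 10.5
Root (Bob): min(3, 5.56, 10.5) = 3

3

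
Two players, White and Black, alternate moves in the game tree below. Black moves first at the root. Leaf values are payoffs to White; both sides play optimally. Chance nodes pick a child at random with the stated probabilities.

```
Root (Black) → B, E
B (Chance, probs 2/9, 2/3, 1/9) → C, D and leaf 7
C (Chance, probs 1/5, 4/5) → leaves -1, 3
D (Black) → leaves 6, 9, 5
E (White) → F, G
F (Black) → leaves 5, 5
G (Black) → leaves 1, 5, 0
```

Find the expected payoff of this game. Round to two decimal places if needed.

4.6

C (Chance): 1/5·-1 + 4/5·3 = 2.2
D (Black): min(6, 9, 5) = 5
B (Chance): 2/9·2.2 + 2/3·5 + 1/9·7 = 4.6
F (Black): min(5, 5) = 5
G (Black): min(1, 5, 0) = 0
E (White): max(5, 0) = 5
Root (Black): min(4.6, 5) = 4.6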